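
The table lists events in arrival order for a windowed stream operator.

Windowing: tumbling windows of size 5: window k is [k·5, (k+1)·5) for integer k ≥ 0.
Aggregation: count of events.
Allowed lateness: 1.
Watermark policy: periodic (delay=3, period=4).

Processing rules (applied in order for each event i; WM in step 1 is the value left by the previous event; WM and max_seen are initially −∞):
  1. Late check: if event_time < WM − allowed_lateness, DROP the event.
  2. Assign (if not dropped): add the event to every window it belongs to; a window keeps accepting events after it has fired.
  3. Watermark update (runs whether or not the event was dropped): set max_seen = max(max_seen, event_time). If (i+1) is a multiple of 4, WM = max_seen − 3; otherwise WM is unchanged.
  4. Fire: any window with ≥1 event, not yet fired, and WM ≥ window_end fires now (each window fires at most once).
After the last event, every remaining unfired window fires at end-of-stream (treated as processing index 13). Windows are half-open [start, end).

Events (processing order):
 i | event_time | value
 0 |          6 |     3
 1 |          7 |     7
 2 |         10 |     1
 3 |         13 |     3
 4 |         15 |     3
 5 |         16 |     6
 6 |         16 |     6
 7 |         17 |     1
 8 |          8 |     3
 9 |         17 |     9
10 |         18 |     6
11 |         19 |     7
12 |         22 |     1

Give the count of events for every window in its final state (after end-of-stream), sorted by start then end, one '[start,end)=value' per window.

i=0 t=6 v=3: → [5,10); WM=−∞
i=1 t=7 v=7: → [5,10); WM=−∞
i=2 t=10 v=1: → [10,15); WM=−∞
i=3 t=13 v=3: → [10,15); WM=10; [5,10) fires=2
i=4 t=15 v=3: → [15,20); WM=10
i=5 t=16 v=6: → [15,20); WM=10
i=6 t=16 v=6: → [15,20); WM=10
i=7 t=17 v=1: → [15,20); WM=14
i=8 t=8 v=3: DROP (t<14-1); WM=14
i=9 t=17 v=9: → [15,20); WM=14
i=10 t=18 v=6: → [15,20); WM=14
i=11 t=19 v=7: → [15,20); WM=16; [10,15) fires=2
i=12 t=22 v=1: → [20,25); WM=16

[5,10)=2 [10,15)=2 [15,20)=7 [20,25)=1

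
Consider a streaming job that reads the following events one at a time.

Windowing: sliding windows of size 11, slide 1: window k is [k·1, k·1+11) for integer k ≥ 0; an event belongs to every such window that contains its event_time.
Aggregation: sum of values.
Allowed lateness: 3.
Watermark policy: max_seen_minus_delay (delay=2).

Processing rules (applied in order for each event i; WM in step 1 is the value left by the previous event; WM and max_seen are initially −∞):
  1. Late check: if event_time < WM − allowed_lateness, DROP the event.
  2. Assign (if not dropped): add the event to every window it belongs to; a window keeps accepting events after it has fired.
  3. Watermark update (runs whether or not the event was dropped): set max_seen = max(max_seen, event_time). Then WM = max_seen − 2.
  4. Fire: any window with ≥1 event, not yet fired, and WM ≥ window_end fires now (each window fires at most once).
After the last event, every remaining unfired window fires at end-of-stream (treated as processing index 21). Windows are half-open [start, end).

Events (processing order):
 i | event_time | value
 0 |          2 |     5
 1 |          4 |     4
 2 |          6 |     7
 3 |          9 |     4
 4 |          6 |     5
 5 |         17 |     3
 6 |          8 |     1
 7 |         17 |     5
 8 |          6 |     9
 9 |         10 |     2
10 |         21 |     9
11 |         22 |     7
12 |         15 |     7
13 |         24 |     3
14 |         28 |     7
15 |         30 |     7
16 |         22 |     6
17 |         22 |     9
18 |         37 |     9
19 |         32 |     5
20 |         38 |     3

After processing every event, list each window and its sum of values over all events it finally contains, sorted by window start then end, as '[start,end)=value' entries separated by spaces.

i=0 t=2 v=5: → [2,13),[1,12),[0,11); WM=0
i=1 t=4 v=4: → [4,15),[3,14),[2,13),[1,12),[0,11); WM=2
i=2 t=6 v=7: → [6,17),[5,16),[4,15),[3,14),[2,13),[1,12),[0,11); WM=4
i=3 t=9 v=4: → [9,20),[8,19),[7,18),[6,17),[5,16),[4,15),[3,14),[2,13),[1,12),[0,11); WM=7
i=4 t=6 v=5: → [6,17),[5,16),[4,15),[3,14),[2,13),[1,12),[0,11); WM=7
i=5 t=17 v=3: → [17,28),[16,27),[15,26),[14,25),[13,24),[12,23),[11,22),[10,21),[9,20),[8,19),[7,18); WM=15; [0,11) fires=25 [1,12) fires=25 [2,13) fires=25 [3,14) fires=20 [4,15) fires=20
i=6 t=8 v=1: DROP (t<15-3); WM=15
i=7 t=17 v=5: → [17,28),[16,27),[15,26),[14,25),[13,24),[12,23),[11,22),[10,21),[9,20),[8,19),[7,18); WM=15
i=8 t=6 v=9: DROP (t<15-3); WM=15
i=9 t=10 v=2: DROP (t<15-3); WM=15
i=10 t=21 v=9: → [21,32),[20,31),[19,30),[18,29),[17,28),[16,27),[15,26),[14,25),[13,24),[12,23),[11,22); WM=19; [5,16) fires=16 [6,17) fires=16 [7,18) fires=12 [8,19) fires=12
i=11 t=22 v=7: → [22,33),[21,32),[20,31),[19,30),[18,29),[17,28),[16,27),[15,26),[14,25),[13,24),[12,23); WM=20; [9,20) fires=12
i=12 t=15 v=7: DROP (t<20-3); WM=20
i=13 t=24 v=3: → [24,35),[23,34),[22,33),[21,32),[20,31),[19,30),[18,29),[17,28),[16,27),[15,26),[14,25); WM=22; [10,21) fires=8 [11,22) fires=17
i=14 t=28 v=7: → [28,39),[27,38),[26,37),[25,36),[24,35),[23,34),[22,33),[21,32),[20,31),[19,30),[18,29); WM=26; [12,23) fires=24 [13,24) fires=24 [14,25) fires=27 [15,26) fires=27
i=15 t=30 v=7: → [30,41),[29,40),[28,39),[27,38),[26,37),[25,36),[24,35),[23,34),[22,33),[21,32),[20,31); WM=28; [16,27) fires=27 [17,28) fires=27
i=16 t=22 v=6: DROP (t<28-3); WM=28
i=17 t=22 v=9: DROP (t<28-3); WM=28
i=18 t=37 v=9: → [37,48),[36,47),[35,46),[34,45),[33,44),[32,43),[31,42),[30,41),[29,40),[28,39),[27,38); WM=35; [18,29) fires=26 [19,30) fires=26 [20,31) fires=33 [21,32) fires=33 [22,33) fires=24 [23,34) fires=17 [24,35) fires=17
i=19 t=32 v=5: → [32,43),[31,42),[30,41),[29,40),[28,39),[27,38),[26,37),[25,36),[24,35),[23,34),[22,33); WM=35
i=20 t=38 v=3: → [38,49),[37,48),[36,47),[35,46),[34,45),[33,44),[32,43),[31,42),[30,41),[29,40),[28,39); WM=36; [25,36) fires=19

[0,11)=25 [1,12)=25 [2,13)=25 [3,14)=20 [4,15)=20 [5,16)=16 [6,17)=16 [7,18)=12 [8,19)=12 [9,20)=12 [10,21)=8 [11,22)=17 [12,23)=24 [13,24)=24 [14,25)=27 [15,26)=27 [16,27)=27 [17,28)=27 [18,29)=26 [19,30)=26 [20,31)=33 [21,32)=33 [22,33)=29 [23,34)=22 [24,35)=22 [25,36)=19 [26,37)=19 [27,38)=28 [28,39)=31 [29,40)=24 [30,41)=24 [31,42)=17 [32,43)=17 [33,44)=12 [34,45)=12 [35,46)=12 [36,47)=12 [37,48)=12 [38,49)=3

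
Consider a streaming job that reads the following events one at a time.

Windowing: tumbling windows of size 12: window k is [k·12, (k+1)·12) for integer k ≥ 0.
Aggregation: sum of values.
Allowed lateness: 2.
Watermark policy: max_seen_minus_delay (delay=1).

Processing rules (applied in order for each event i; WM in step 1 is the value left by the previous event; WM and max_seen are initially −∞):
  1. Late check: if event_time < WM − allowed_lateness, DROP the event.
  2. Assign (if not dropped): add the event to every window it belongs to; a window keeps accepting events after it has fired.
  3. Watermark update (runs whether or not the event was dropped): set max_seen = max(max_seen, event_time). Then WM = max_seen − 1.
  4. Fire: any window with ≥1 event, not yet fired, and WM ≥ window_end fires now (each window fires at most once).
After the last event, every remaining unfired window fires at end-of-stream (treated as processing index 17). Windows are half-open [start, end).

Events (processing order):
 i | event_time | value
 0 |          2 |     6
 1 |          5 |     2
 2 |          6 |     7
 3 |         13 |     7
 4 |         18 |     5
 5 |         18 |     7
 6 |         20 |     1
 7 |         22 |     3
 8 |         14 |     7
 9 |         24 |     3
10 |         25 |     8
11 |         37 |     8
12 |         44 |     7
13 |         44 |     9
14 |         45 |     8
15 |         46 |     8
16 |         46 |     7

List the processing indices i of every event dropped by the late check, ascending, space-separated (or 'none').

8

i=0 t=2 v=6: → [0,12); WM=1
i=1 t=5 v=2: → [0,12); WM=4
i=2 t=6 v=7: → [0,12); WM=5
i=3 t=13 v=7: → [12,24); WM=12; [0,12) fires=15
i=4 t=18 v=5: → [12,24); WM=17
i=5 t=18 v=7: → [12,24); WM=17
i=6 t=20 v=1: → [12,24); WM=19
i=7 t=22 v=3: → [12,24); WM=21
i=8 t=14 v=7: DROP (t<21-2); WM=21
i=9 t=24 v=3: → [24,36); WM=23
i=10 t=25 v=8: → [24,36); WM=24; [12,24) fires=23
i=11 t=37 v=8: → [36,48); WM=36; [24,36) fires=11
i=12 t=44 v=7: → [36,48); WM=43
i=13 t=44 v=9: → [36,48); WM=43
i=14 t=45 v=8: → [36,48); WM=44
i=15 t=46 v=8: → [36,48); WM=45
i=16 t=46 v=7: → [36,48); WM=45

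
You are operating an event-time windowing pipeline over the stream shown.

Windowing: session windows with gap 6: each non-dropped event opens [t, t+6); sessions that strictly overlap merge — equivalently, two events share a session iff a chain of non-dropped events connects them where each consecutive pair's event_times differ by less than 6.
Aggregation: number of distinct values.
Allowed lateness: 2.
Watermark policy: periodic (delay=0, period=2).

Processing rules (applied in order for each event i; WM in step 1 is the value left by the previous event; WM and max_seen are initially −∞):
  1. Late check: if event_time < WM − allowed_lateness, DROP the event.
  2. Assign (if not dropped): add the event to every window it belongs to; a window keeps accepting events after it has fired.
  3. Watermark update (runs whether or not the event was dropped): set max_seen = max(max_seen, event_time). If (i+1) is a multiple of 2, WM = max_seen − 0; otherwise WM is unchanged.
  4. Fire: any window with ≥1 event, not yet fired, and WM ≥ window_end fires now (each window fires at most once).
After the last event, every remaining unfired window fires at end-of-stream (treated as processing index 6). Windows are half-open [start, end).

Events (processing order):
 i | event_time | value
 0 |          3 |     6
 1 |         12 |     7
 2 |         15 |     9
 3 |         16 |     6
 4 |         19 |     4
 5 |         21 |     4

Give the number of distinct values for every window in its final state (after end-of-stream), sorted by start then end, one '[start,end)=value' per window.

[3,9)=1 [12,27)=4

i=0 t=3 v=6: → [3,9); WM=−∞
i=1 t=12 v=7: → [12,18); WM=12
i=2 t=15 v=9: → [12,21); WM=12
i=3 t=16 v=6: → [12,22); WM=16
i=4 t=19 v=4: → [12,25); WM=16
i=5 t=21 v=4: → [12,27); WM=21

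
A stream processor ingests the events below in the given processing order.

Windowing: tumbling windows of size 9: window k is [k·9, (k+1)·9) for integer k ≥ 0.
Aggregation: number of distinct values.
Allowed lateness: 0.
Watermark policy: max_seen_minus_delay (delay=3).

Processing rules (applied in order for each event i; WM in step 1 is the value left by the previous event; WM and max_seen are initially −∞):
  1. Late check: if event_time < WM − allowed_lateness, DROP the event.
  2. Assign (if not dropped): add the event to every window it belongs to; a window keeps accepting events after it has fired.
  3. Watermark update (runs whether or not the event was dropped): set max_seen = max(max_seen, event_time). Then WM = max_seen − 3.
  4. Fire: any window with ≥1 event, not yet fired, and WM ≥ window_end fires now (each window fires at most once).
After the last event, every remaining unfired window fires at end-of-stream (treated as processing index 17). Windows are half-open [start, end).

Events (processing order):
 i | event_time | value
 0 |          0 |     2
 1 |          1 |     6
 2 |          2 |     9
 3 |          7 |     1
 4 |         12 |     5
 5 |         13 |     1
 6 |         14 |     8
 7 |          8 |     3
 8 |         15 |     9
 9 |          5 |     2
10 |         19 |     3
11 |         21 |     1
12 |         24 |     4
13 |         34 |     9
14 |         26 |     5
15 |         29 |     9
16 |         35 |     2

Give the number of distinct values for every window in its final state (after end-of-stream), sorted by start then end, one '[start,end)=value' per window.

i=0 t=0 v=2: → [0,9); WM=-3
i=1 t=1 v=6: → [0,9); WM=-2
i=2 t=2 v=9: → [0,9); WM=-1
i=3 t=7 v=1: → [0,9); WM=4
i=4 t=12 v=5: → [9,18); WM=9; [0,9) fires=4
i=5 t=13 v=1: → [9,18); WM=10
i=6 t=14 v=8: → [9,18); WM=11
i=7 t=8 v=3: DROP (t<11-0); WM=11
i=8 t=15 v=9: → [9,18); WM=12
i=9 t=5 v=2: DROP (t<12-0); WM=12
i=10 t=19 v=3: → [18,27); WM=16
i=11 t=21 v=1: → [18,27); WM=18; [9,18) fires=4
i=12 t=24 v=4: → [18,27); WM=21
i=13 t=34 v=9: → [27,36); WM=31; [18,27) fires=3
i=14 t=26 v=5: DROP (t<31-0); WM=31
i=15 t=29 v=9: DROP (t<31-0); WM=31
i=16 t=35 v=2: → [27,36); WM=32

[0,9)=4 [9,18)=4 [18,27)=3 [27,36)=2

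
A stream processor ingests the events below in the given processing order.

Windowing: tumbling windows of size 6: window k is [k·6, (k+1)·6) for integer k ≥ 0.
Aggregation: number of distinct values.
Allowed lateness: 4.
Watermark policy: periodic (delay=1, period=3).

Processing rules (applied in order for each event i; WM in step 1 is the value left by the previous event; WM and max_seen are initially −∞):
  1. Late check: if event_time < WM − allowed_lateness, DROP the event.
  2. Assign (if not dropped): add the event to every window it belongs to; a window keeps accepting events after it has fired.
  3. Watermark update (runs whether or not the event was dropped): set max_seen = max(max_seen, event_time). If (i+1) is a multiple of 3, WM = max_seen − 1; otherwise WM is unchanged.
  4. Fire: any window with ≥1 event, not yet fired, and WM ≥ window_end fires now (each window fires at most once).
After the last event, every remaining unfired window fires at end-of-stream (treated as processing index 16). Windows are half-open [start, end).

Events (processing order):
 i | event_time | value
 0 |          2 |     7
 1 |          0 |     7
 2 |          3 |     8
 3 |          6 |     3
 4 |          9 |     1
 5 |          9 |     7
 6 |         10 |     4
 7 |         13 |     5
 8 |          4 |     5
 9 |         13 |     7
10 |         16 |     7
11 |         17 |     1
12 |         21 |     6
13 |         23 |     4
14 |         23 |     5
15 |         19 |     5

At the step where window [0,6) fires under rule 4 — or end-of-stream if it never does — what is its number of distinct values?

i=0 t=2 v=7: → [0,6); WM=−∞
i=1 t=0 v=7: → [0,6); WM=−∞
i=2 t=3 v=8: → [0,6); WM=2
i=3 t=6 v=3: → [6,12); WM=2
i=4 t=9 v=1: → [6,12); WM=2
i=5 t=9 v=7: → [6,12); WM=8; [0,6) fires=2
i=6 t=10 v=4: → [6,12); WM=8
i=7 t=13 v=5: → [12,18); WM=8
i=8 t=4 v=5: → [0,6); WM=12; [6,12) fires=4
i=9 t=13 v=7: → [12,18); WM=12
i=10 t=16 v=7: → [12,18); WM=12
i=11 t=17 v=1: → [12,18); WM=16
i=12 t=21 v=6: → [18,24); WM=16
i=13 t=23 v=4: → [18,24); WM=16
i=14 t=23 v=5: → [18,24); WM=22; [12,18) fires=3
i=15 t=19 v=5: → [18,24); WM=22

2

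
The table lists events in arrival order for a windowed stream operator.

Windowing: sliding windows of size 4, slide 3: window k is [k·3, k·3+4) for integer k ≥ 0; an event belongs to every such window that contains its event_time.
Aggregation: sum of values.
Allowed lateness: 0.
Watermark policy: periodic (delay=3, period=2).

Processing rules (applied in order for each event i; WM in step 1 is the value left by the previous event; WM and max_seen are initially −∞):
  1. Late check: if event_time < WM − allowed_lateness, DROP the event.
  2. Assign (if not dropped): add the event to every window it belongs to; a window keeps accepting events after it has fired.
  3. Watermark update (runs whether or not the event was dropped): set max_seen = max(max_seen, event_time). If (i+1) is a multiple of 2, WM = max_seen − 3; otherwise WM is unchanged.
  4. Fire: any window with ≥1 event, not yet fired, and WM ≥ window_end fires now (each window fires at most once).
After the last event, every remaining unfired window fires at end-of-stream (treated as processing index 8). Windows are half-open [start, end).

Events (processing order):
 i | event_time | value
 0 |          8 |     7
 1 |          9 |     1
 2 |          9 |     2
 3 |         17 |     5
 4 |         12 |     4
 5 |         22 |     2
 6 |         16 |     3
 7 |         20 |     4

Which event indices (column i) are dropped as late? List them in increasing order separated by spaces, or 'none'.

i=0 t=8 v=7: → [6,10); WM=−∞
i=1 t=9 v=1: → [9,13),[6,10); WM=6
i=2 t=9 v=2: → [9,13),[6,10); WM=6
i=3 t=17 v=5: → [15,19); WM=14; [6,10) fires=10 [9,13) fires=3
i=4 t=12 v=4: DROP (t<14-0); WM=14
i=5 t=22 v=2: → [21,25); WM=19; [15,19) fires=5
i=6 t=16 v=3: DROP (t<19-0); WM=19
i=7 t=20 v=4: → [18,22); WM=19

4 6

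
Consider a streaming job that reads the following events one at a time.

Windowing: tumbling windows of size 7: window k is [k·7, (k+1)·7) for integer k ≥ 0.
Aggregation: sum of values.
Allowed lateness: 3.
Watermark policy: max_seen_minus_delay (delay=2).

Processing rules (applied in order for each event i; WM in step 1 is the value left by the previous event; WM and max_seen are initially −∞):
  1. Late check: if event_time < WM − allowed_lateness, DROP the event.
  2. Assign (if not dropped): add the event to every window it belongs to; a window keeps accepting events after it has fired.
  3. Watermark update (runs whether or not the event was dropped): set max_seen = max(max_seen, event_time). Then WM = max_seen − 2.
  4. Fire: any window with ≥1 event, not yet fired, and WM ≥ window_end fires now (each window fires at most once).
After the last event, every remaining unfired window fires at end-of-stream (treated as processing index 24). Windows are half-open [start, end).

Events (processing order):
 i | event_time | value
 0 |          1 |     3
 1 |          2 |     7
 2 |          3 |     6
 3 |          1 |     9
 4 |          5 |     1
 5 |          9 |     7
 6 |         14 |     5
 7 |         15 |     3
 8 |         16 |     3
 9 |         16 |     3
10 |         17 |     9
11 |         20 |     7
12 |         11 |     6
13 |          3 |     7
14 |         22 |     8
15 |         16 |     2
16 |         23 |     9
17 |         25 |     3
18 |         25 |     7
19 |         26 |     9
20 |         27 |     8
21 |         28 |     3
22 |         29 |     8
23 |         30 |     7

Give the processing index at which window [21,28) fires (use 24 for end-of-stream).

i=0 t=1 v=3: → [0,7); WM=-1
i=1 t=2 v=7: → [0,7); WM=0
i=2 t=3 v=6: → [0,7); WM=1
i=3 t=1 v=9: → [0,7); WM=1
i=4 t=5 v=1: → [0,7); WM=3
i=5 t=9 v=7: → [7,14); WM=7; [0,7) fires=26
i=6 t=14 v=5: → [14,21); WM=12
i=7 t=15 v=3: → [14,21); WM=13
i=8 t=16 v=3: → [14,21); WM=14; [7,14) fires=7
i=9 t=16 v=3: → [14,21); WM=14
i=10 t=17 v=9: → [14,21); WM=15
i=11 t=20 v=7: → [14,21); WM=18
i=12 t=11 v=6: DROP (t<18-3); WM=18
i=13 t=3 v=7: DROP (t<18-3); WM=18
i=14 t=22 v=8: → [21,28); WM=20
i=15 t=16 v=2: DROP (t<20-3); WM=20
i=16 t=23 v=9: → [21,28); WM=21; [14,21) fires=30
i=17 t=25 v=3: → [21,28); WM=23
i=18 t=25 v=7: → [21,28); WM=23
i=19 t=26 v=9: → [21,28); WM=24
i=20 t=27 v=8: → [21,28); WM=25
i=21 t=28 v=3: → [28,35); WM=26
i=22 t=29 v=8: → [28,35); WM=27
i=23 t=30 v=7: → [28,35); WM=28; [21,28) fires=44

23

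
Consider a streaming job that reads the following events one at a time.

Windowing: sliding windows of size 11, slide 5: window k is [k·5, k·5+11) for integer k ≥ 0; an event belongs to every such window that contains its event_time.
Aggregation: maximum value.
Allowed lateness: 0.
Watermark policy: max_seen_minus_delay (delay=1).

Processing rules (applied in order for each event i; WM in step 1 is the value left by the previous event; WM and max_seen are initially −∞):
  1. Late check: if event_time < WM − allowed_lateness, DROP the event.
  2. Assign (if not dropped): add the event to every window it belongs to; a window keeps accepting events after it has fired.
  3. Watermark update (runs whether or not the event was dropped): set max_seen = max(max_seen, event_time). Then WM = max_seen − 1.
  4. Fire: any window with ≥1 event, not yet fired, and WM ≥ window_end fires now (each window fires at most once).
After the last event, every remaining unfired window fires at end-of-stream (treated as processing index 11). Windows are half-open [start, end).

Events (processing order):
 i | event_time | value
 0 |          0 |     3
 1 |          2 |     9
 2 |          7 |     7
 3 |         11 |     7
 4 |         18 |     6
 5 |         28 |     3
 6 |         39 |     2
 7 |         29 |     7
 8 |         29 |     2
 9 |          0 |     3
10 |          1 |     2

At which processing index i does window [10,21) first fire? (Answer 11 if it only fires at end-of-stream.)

5

i=0 t=0 v=3: → [0,11); WM=-1
i=1 t=2 v=9: → [0,11); WM=1
i=2 t=7 v=7: → [5,16),[0,11); WM=6
i=3 t=11 v=7: → [10,21),[5,16); WM=10
i=4 t=18 v=6: → [15,26),[10,21); WM=17; [0,11) fires=9 [5,16) fires=7
i=5 t=28 v=3: → [25,36),[20,31); WM=27; [10,21) fires=7 [15,26) fires=6
i=6 t=39 v=2: → [35,46),[30,41); WM=38; [20,31) fires=3 [25,36) fires=3
i=7 t=29 v=7: DROP (t<38-0); WM=38
i=8 t=29 v=2: DROP (t<38-0); WM=38
i=9 t=0 v=3: DROP (t<38-0); WM=38
i=10 t=1 v=2: DROP (t<38-0); WM=38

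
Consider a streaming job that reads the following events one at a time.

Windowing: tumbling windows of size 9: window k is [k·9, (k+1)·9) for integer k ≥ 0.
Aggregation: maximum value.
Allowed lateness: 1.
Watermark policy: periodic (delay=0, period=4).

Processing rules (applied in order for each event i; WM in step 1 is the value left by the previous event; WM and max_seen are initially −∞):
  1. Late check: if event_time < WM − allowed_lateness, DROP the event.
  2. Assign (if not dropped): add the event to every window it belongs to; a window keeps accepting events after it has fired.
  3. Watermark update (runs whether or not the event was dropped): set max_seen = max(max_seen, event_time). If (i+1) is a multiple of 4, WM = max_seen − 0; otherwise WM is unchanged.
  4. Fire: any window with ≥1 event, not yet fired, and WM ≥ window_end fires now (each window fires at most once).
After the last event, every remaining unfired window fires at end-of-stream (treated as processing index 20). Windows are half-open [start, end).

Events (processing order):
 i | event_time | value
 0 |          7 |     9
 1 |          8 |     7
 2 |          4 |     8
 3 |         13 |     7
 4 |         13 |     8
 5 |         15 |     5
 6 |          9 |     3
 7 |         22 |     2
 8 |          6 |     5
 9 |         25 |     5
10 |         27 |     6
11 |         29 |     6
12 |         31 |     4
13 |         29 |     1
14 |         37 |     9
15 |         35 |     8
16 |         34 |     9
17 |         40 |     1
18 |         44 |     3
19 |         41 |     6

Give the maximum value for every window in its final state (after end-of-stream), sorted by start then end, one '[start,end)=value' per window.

i=0 t=7 v=9: → [0,9); WM=−∞
i=1 t=8 v=7: → [0,9); WM=−∞
i=2 t=4 v=8: → [0,9); WM=−∞
i=3 t=13 v=7: → [9,18); WM=13; [0,9) fires=9
i=4 t=13 v=8: → [9,18); WM=13
i=5 t=15 v=5: → [9,18); WM=13
i=6 t=9 v=3: DROP (t<13-1); WM=13
i=7 t=22 v=2: → [18,27); WM=22; [9,18) fires=8
i=8 t=6 v=5: DROP (t<22-1); WM=22
i=9 t=25 v=5: → [18,27); WM=22
i=10 t=27 v=6: → [27,36); WM=22
i=11 t=29 v=6: → [27,36); WM=29; [18,27) fires=5
i=12 t=31 v=4: → [27,36); WM=29
i=13 t=29 v=1: → [27,36); WM=29
i=14 t=37 v=9: → [36,45); WM=29
i=15 t=35 v=8: → [27,36); WM=37; [27,36) fires=8
i=16 t=34 v=9: DROP (t<37-1); WM=37
i=17 t=40 v=1: → [36,45); WM=37
i=18 t=44 v=3: → [36,45); WM=37
i=19 t=41 v=6: → [36,45); WM=44

[0,9)=9 [9,18)=8 [18,27)=5 [27,36)=8 [36,45)=9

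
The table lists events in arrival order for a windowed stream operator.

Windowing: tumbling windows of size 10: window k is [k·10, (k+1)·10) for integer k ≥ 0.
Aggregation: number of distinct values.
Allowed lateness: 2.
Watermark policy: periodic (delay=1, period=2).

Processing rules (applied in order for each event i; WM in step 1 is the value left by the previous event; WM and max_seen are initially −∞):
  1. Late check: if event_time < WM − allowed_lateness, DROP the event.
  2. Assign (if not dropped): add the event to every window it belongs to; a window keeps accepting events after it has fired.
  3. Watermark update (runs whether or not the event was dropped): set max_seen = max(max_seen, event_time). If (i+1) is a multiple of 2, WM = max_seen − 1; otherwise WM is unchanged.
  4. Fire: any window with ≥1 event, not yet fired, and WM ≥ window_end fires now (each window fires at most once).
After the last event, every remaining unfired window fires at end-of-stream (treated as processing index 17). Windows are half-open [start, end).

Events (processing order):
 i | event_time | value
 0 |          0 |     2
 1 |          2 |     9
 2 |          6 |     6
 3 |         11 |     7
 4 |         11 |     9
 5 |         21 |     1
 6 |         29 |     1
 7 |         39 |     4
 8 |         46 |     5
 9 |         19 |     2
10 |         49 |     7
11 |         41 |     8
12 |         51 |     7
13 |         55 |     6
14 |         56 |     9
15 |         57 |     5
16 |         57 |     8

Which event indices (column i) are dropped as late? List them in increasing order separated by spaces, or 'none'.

i=0 t=0 v=2: → [0,10); WM=−∞
i=1 t=2 v=9: → [0,10); WM=1
i=2 t=6 v=6: → [0,10); WM=1
i=3 t=11 v=7: → [10,20); WM=10; [0,10) fires=3
i=4 t=11 v=9: → [10,20); WM=10
i=5 t=21 v=1: → [20,30); WM=20; [10,20) fires=2
i=6 t=29 v=1: → [20,30); WM=20
i=7 t=39 v=4: → [30,40); WM=38; [20,30) fires=1
i=8 t=46 v=5: → [40,50); WM=38
i=9 t=19 v=2: DROP (t<38-2); WM=45; [30,40) fires=1
i=10 t=49 v=7: → [40,50); WM=45
i=11 t=41 v=8: DROP (t<45-2); WM=48
i=12 t=51 v=7: → [50,60); WM=48
i=13 t=55 v=6: → [50,60); WM=54; [40,50) fires=2
i=14 t=56 v=9: → [50,60); WM=54
i=15 t=57 v=5: → [50,60); WM=56
i=16 t=57 v=8: → [50,60); WM=56

9 11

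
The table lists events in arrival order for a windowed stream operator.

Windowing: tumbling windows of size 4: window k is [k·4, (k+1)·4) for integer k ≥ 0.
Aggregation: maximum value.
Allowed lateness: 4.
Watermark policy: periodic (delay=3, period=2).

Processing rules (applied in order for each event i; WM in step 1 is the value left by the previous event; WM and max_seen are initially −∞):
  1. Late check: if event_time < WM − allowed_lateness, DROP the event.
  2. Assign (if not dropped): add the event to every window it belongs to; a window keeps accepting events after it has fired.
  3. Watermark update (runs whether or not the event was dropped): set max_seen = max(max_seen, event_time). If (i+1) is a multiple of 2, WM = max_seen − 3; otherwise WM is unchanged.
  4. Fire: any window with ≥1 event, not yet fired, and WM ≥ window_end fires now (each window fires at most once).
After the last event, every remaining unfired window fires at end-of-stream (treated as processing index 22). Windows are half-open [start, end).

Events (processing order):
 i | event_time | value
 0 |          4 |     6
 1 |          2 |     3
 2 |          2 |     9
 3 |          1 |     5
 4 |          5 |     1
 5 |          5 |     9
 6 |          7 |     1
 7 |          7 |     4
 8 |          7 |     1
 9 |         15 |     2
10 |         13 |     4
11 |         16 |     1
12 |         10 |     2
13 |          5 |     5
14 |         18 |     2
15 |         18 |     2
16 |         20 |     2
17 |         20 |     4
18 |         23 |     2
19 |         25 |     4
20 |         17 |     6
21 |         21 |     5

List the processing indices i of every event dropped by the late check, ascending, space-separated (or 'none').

i=0 t=4 v=6: → [4,8); WM=−∞
i=1 t=2 v=3: → [0,4); WM=1
i=2 t=2 v=9: → [0,4); WM=1
i=3 t=1 v=5: → [0,4); WM=1
i=4 t=5 v=1: → [4,8); WM=1
i=5 t=5 v=9: → [4,8); WM=2
i=6 t=7 v=1: → [4,8); WM=2
i=7 t=7 v=4: → [4,8); WM=4; [0,4) fires=9
i=8 t=7 v=1: → [4,8); WM=4
i=9 t=15 v=2: → [12,16); WM=12; [4,8) fires=9
i=10 t=13 v=4: → [12,16); WM=12
i=11 t=16 v=1: → [16,20); WM=13
i=12 t=10 v=2: → [8,12); WM=13; [8,12) fires=2
i=13 t=5 v=5: DROP (t<13-4); WM=13
i=14 t=18 v=2: → [16,20); WM=13
i=15 t=18 v=2: → [16,20); WM=15
i=16 t=20 v=2: → [20,24); WM=15
i=17 t=20 v=4: → [20,24); WM=17; [12,16) fires=4
i=18 t=23 v=2: → [20,24); WM=17
i=19 t=25 v=4: → [24,28); WM=22; [16,20) fires=2
i=20 t=17 v=6: DROP (t<22-4); WM=22
i=21 t=21 v=5: → [20,24); WM=22

13 20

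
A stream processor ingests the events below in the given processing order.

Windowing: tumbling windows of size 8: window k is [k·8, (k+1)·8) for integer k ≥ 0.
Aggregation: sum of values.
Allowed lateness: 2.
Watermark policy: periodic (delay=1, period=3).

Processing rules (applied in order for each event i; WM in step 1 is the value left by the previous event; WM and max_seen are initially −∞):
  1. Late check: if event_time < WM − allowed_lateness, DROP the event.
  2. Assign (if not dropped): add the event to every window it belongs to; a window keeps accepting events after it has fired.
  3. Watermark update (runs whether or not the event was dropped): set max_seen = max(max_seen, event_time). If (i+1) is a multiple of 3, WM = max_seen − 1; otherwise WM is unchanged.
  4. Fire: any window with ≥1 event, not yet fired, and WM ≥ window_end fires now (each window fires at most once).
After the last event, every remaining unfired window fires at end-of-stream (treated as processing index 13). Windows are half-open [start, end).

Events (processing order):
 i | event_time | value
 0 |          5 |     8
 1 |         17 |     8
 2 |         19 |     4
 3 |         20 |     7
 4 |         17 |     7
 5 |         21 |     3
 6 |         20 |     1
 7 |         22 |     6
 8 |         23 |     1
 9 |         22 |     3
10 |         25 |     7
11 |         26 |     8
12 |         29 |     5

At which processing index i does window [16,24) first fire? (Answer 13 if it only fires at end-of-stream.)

11

i=0 t=5 v=8: → [0,8); WM=−∞
i=1 t=17 v=8: → [16,24); WM=−∞
i=2 t=19 v=4: → [16,24); WM=18; [0,8) fires=8
i=3 t=20 v=7: → [16,24); WM=18
i=4 t=17 v=7: → [16,24); WM=18
i=5 t=21 v=3: → [16,24); WM=20
i=6 t=20 v=1: → [16,24); WM=20
i=7 t=22 v=6: → [16,24); WM=20
i=8 t=23 v=1: → [16,24); WM=22
i=9 t=22 v=3: → [16,24); WM=22
i=10 t=25 v=7: → [24,32); WM=22
i=11 t=26 v=8: → [24,32); WM=25; [16,24) fires=40
i=12 t=29 v=5: → [24,32); WM=25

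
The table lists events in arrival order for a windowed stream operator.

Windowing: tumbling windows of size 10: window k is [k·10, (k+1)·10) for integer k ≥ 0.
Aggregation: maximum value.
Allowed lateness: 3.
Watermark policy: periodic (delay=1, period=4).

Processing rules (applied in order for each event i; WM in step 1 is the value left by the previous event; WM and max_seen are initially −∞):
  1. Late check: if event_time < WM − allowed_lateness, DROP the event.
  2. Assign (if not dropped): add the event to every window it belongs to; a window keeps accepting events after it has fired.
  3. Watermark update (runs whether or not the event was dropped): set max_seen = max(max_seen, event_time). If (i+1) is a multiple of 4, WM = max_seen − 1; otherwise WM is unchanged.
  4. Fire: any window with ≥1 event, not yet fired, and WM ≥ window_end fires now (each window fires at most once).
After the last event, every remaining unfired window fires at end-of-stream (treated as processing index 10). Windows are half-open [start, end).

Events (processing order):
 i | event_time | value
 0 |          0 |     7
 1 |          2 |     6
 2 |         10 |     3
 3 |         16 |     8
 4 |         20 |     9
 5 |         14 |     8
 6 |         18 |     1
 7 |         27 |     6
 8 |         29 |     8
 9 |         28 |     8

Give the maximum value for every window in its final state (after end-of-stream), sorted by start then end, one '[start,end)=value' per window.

[0,10)=7 [10,20)=8 [20,30)=9

i=0 t=0 v=7: → [0,10); WM=−∞
i=1 t=2 v=6: → [0,10); WM=−∞
i=2 t=10 v=3: → [10,20); WM=−∞
i=3 t=16 v=8: → [10,20); WM=15; [0,10) fires=7
i=4 t=20 v=9: → [20,30); WM=15
i=5 t=14 v=8: → [10,20); WM=15
i=6 t=18 v=1: → [10,20); WM=15
i=7 t=27 v=6: → [20,30); WM=26; [10,20) fires=8
i=8 t=29 v=8: → [20,30); WM=26
i=9 t=28 v=8: → [20,30); WM=26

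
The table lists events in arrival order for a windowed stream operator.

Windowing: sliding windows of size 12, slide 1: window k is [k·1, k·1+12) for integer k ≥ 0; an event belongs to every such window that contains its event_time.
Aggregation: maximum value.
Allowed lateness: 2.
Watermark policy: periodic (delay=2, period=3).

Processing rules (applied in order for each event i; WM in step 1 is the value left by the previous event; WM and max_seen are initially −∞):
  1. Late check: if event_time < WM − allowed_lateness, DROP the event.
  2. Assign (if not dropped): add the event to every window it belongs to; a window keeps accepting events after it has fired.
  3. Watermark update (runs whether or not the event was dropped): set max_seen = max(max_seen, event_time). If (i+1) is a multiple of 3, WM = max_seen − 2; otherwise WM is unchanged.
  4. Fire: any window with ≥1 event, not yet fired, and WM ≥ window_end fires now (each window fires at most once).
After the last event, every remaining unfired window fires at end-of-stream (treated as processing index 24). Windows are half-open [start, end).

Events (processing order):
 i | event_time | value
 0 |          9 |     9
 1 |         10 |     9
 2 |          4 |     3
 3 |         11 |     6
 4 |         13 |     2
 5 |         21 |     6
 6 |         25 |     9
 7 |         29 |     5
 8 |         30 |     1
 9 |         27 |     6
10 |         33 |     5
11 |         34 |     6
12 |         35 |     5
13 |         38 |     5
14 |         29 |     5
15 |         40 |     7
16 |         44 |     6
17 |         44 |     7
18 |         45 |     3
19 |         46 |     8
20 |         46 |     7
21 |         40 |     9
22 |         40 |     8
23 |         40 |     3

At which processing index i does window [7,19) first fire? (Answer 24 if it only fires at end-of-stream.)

i=0 t=9 v=9: → [9,21),[8,20),[7,19),[6,18),[5,17),[4,16),[3,15),[2,14),[1,13),[0,12); WM=−∞
i=1 t=10 v=9: → [10,22),[9,21),[8,20),[7,19),[6,18),[5,17),[4,16),[3,15),[2,14),[1,13),[0,12); WM=−∞
i=2 t=4 v=3: → [4,16),[3,15),[2,14),[1,13),[0,12); WM=8
i=3 t=11 v=6: → [11,23),[10,22),[9,21),[8,20),[7,19),[6,18),[5,17),[4,16),[3,15),[2,14),[1,13),[0,12); WM=8
i=4 t=13 v=2: → [13,25),[12,24),[11,23),[10,22),[9,21),[8,20),[7,19),[6,18),[5,17),[4,16),[3,15),[2,14); WM=8
i=5 t=21 v=6: → [21,33),[20,32),[19,31),[18,30),[17,29),[16,28),[15,27),[14,26),[13,25),[12,24),[11,23),[10,22); WM=19; [0,12) fires=9 [1,13) fires=9 [2,14) fires=9 [3,15) fires=9 [4,16) fires=9 [5,17) fires=9 [6,18) fires=9 [7,19) fires=9
i=6 t=25 v=9: → [25,37),[24,36),[23,35),[22,34),[21,33),[20,32),[19,31),[18,30),[17,29),[16,28),[15,27),[14,26); WM=19
i=7 t=29 v=5: → [29,41),[28,40),[27,39),[26,38),[25,37),[24,36),[23,35),[22,34),[21,33),[20,32),[19,31),[18,30); WM=19
i=8 t=30 v=1: → [30,42),[29,41),[28,40),[27,39),[26,38),[25,37),[24,36),[23,35),[22,34),[21,33),[20,32),[19,31); WM=28; [8,20) fires=9 [9,21) fires=9 [10,22) fires=9 [11,23) fires=6 [12,24) fires=6 [13,25) fires=6 [14,26) fires=9 [15,27) fires=9 [16,28) fires=9
i=9 t=27 v=6: → [27,39),[26,38),[25,37),[24,36),[23,35),[22,34),[21,33),[20,32),[19,31),[18,30),[17,29),[16,28); WM=28
i=10 t=33 v=5: → [33,45),[32,44),[31,43),[30,42),[29,41),[28,40),[27,39),[26,38),[25,37),[24,36),[23,35),[22,34); WM=28
i=11 t=34 v=6: → [34,46),[33,45),[32,44),[31,43),[30,42),[29,41),[28,40),[27,39),[26,38),[25,37),[24,36),[23,35); WM=32; [17,29) fires=9 [18,30) fires=9 [19,31) fires=9 [20,32) fires=9
i=12 t=35 v=5: → [35,47),[34,46),[33,45),[32,44),[31,43),[30,42),[29,41),[28,40),[27,39),[26,38),[25,37),[24,36); WM=32
i=13 t=38 v=5: → [38,50),[37,49),[36,48),[35,47),[34,46),[33,45),[32,44),[31,43),[30,42),[29,41),[28,40),[27,39); WM=32
i=14 t=29 v=5: DROP (t<32-2); WM=36; [21,33) fires=9 [22,34) fires=9 [23,35) fires=9 [24,36) fires=9
i=15 t=40 v=7: → [40,52),[39,51),[38,50),[37,49),[36,48),[35,47),[34,46),[33,45),[32,44),[31,43),[30,42),[29,41); WM=36
i=16 t=44 v=6: → [44,56),[43,55),[42,54),[41,53),[40,52),[39,51),[38,50),[37,49),[36,48),[35,47),[34,46),[33,45); WM=36
i=17 t=44 v=7: → [44,56),[43,55),[42,54),[41,53),[40,52),[39,51),[38,50),[37,49),[36,48),[35,47),[34,46),[33,45); WM=42; [25,37) fires=9 [26,38) fires=6 [27,39) fires=6 [28,40) fires=6 [29,41) fires=7 [30,42) fires=7
i=18 t=45 v=3: → [45,57),[44,56),[43,55),[42,54),[41,53),[40,52),[39,51),[38,50),[37,49),[36,48),[35,47),[34,46); WM=42
i=19 t=46 v=8: → [46,58),[45,57),[44,56),[43,55),[42,54),[41,53),[40,52),[39,51),[38,50),[37,49),[36,48),[35,47); WM=42
i=20 t=46 v=7: → [46,58),[45,57),[44,56),[43,55),[42,54),[41,53),[40,52),[39,51),[38,50),[37,49),[36,48),[35,47); WM=44; [31,43) fires=7 [32,44) fires=7
i=21 t=40 v=9: DROP (t<44-2); WM=44
i=22 t=40 v=8: DROP (t<44-2); WM=44
i=23 t=40 v=3: DROP (t<44-2); WM=44

5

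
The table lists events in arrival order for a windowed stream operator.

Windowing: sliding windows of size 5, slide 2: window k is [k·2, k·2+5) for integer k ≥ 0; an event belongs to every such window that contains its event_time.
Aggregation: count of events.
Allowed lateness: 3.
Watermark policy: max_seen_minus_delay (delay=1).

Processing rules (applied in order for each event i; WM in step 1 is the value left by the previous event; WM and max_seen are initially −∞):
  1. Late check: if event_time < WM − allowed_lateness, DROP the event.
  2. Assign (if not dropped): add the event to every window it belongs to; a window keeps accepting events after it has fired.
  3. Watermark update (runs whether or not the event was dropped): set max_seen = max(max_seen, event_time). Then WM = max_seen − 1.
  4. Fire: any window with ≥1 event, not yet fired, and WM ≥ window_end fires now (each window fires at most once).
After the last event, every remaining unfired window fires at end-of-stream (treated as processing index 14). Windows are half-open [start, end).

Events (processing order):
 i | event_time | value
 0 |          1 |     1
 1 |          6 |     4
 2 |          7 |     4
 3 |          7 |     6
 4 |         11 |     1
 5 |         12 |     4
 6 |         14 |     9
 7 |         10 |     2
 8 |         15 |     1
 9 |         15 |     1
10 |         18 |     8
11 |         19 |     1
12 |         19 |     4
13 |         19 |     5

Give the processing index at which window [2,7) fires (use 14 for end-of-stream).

4

i=0 t=1 v=1: → [0,5); WM=0
i=1 t=6 v=4: → [6,11),[4,9),[2,7); WM=5; [0,5) fires=1
i=2 t=7 v=4: → [6,11),[4,9); WM=6
i=3 t=7 v=6: → [6,11),[4,9); WM=6
i=4 t=11 v=1: → [10,15),[8,13); WM=10; [2,7) fires=1 [4,9) fires=3
i=5 t=12 v=4: → [12,17),[10,15),[8,13); WM=11; [6,11) fires=3
i=6 t=14 v=9: → [14,19),[12,17),[10,15); WM=13; [8,13) fires=2
i=7 t=10 v=2: → [10,15),[8,13),[6,11); WM=13
i=8 t=15 v=1: → [14,19),[12,17); WM=14
i=9 t=15 v=1: → [14,19),[12,17); WM=14
i=10 t=18 v=8: → [18,23),[16,21),[14,19); WM=17; [10,15) fires=4 [12,17) fires=4
i=11 t=19 v=1: → [18,23),[16,21); WM=18
i=12 t=19 v=4: → [18,23),[16,21); WM=18
i=13 t=19 v=5: → [18,23),[16,21); WM=18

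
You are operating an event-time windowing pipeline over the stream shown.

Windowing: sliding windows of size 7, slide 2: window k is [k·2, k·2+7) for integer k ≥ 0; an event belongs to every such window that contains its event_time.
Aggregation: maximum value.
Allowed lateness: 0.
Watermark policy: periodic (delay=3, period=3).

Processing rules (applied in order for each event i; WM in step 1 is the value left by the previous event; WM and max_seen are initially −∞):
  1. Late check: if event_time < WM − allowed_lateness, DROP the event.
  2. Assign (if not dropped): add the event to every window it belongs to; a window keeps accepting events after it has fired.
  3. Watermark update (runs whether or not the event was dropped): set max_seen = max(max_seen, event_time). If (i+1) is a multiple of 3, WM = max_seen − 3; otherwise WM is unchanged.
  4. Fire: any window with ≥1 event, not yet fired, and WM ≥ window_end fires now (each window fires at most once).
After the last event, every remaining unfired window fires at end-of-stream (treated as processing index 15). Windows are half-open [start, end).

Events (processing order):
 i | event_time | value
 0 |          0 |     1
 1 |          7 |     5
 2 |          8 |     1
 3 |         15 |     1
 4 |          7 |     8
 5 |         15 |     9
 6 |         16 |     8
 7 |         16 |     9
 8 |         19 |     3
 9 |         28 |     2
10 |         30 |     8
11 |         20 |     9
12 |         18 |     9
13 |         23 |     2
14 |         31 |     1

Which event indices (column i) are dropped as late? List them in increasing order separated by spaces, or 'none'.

i=0 t=0 v=1: → [0,7); WM=−∞
i=1 t=7 v=5: → [6,13),[4,11),[2,9); WM=−∞
i=2 t=8 v=1: → [8,15),[6,13),[4,11),[2,9); WM=5
i=3 t=15 v=1: → [14,21),[12,19),[10,17); WM=5
i=4 t=7 v=8: → [6,13),[4,11),[2,9); WM=5
i=5 t=15 v=9: → [14,21),[12,19),[10,17); WM=12; [0,7) fires=1 [2,9) fires=8 [4,11) fires=8
i=6 t=16 v=8: → [16,23),[14,21),[12,19),[10,17); WM=12
i=7 t=16 v=9: → [16,23),[14,21),[12,19),[10,17); WM=12
i=8 t=19 v=3: → [18,25),[16,23),[14,21); WM=16; [6,13) fires=8 [8,15) fires=1
i=9 t=28 v=2: → [28,35),[26,33),[24,31),[22,29); WM=16
i=10 t=30 v=8: → [30,37),[28,35),[26,33),[24,31); WM=16
i=11 t=20 v=9: → [20,27),[18,25),[16,23),[14,21); WM=27; [10,17) fires=9 [12,19) fires=9 [14,21) fires=9 [16,23) fires=9 [18,25) fires=9 [20,27) fires=9
i=12 t=18 v=9: DROP (t<27-0); WM=27
i=13 t=23 v=2: DROP (t<27-0); WM=27
i=14 t=31 v=1: → [30,37),[28,35),[26,33); WM=28

12 13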